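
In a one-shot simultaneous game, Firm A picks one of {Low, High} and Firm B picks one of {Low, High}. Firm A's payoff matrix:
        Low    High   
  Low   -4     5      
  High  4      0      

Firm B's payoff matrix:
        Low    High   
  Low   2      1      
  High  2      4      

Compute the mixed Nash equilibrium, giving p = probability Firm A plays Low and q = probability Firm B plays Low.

In a mixed equilibrium Firm B is indifferent between Low and High; this condition fixes p.
  Firm B's expected payoff from Low: p·2 + (1−p)·2 = 2
  Firm B's expected payoff from High: p·1 + (1−p)·4 = -3p + 4
  2 = -3p + 4  ⇒  3p = 2  ⇒  p = 2/3.
Firm A's indifference between Low and High determines Firm B's mixing probability q:
  Firm A's payoff from Low: q·(-4) + (1−q)·5 = -9q + 5
  Firm A's payoff from High: q·4 + (1−q)·0 = 4q
  -9q + 5 = 4q  ⇒  -13q = -5  ⇒  q = 5/13.

p = 2/3, q = 5/13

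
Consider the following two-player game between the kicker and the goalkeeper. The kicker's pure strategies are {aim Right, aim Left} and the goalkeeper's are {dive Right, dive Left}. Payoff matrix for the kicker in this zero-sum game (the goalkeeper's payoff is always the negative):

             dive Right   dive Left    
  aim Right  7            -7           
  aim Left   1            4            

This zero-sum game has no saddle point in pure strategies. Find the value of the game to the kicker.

v = 35/17

For the kicker to be willing to mix, the kicker must be indifferent between aim Right and aim Left, which pins down the goalkeeper's mix.
  the kicker's payoff from aim Right: q·7 + (1−q)·(-7) = 14q - 7
  the kicker's payoff from aim Left: q·1 + (1−q)·4 = -3q + 4
  14q - 7 = -3q + 4  ⇒  17q = 11  ⇒  q = 11/17.
The value is the kicker's expected payoff against this mix (using aim Right): (11/17)·7 + (6/17)·(-7) = 35/17.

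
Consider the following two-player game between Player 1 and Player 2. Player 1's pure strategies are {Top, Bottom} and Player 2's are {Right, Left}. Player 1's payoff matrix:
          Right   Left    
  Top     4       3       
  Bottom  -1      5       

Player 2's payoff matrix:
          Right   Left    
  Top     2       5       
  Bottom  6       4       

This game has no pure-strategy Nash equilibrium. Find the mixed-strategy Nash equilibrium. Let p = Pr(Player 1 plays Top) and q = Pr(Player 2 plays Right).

In a mixed equilibrium Player 2 is indifferent between Right and Left; this condition fixes p.
  Player 2's payoff to Right: p·2 + (1−p)·6 = -4p + 6
  Player 2's payoff to Left: p·5 + (1−p)·4 = p + 4
  -4p + 6 = p + 4  ⇒  -5p = -2  ⇒  p = 2/5.
In a mixed equilibrium Player 1 is indifferent between Top and Bottom; this condition fixes q.
  Player 1's payoff from Top: q·4 + (1−q)·3 = q + 3
  Player 1's payoff from Bottom: q·(-1) + (1−q)·5 = -6q + 5
  q + 3 = -6q + 5  ⇒  7q = 2  ⇒  q = 2/7.

p = 2/5, q = 2/7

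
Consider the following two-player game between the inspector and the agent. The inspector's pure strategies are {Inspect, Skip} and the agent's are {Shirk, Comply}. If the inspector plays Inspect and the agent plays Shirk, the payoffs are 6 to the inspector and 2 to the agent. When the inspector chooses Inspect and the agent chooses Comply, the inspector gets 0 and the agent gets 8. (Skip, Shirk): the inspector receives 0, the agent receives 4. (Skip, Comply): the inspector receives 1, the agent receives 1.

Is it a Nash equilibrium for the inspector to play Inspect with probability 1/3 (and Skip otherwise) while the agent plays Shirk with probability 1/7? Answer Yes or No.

Yes

Check the agent's indifference given the inspector's mix p = 1/3:
  payoff from Shirk = 10/3; payoff from Comply = 10/3 — equal.
Check the inspector's indifference given the agent's mix q = 1/7:
  payoff from Inspect = 6/7; payoff from Skip = 6/7 — equal.
Both players are indifferent, so neither can profitably deviate.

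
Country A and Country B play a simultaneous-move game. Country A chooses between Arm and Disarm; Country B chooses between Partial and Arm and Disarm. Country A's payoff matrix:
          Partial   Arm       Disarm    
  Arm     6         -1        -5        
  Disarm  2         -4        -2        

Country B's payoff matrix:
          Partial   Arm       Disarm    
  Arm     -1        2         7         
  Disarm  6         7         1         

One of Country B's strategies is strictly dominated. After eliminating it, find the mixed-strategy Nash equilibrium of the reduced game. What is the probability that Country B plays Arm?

Country B's strategy Partial is strictly dominated by Arm: 2 > -1 and 7 > 6. Eliminate Partial.
For Country A to be willing to mix, Country A must be indifferent between Arm and Disarm, which pins down Country B's mix.
  Country A's payoff to Arm: q·(-1) + (1−q)·(-5) = 4q - 5
  Country A's payoff to Disarm: q·(-4) + (1−q)·(-2) = -2q - 2
  4q - 5 = -2q - 2  ⇒  6q = 3  ⇒  q = 1/2.

q = 1/2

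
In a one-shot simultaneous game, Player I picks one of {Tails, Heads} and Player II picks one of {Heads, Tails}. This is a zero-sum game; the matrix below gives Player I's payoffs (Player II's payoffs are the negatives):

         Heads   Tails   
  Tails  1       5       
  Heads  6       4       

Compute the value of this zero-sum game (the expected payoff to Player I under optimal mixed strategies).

Player II's mix must leave Player I indifferent between Tails and Heads.
  Player I's payoff from Tails: q·1 + (1−q)·5 = -4q + 5
  Player I's payoff from Heads: q·6 + (1−q)·4 = 2q + 4
  -4q + 5 = 2q + 4  ⇒  -6q = -1  ⇒  q = 1/6.
The value is Player I's expected payoff against this mix (using Tails): (1/6)·1 + (5/6)·5 = 13/3.

v = 13/3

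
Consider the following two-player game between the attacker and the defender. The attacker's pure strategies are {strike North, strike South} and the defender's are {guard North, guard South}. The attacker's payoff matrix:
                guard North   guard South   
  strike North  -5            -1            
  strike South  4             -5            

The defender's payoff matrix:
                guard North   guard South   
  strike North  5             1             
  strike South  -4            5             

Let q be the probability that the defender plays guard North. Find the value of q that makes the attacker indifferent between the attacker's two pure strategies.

For the attacker to be willing to mix, the attacker must be indifferent between strike North and strike South, which pins down the defender's mix.
  the attacker's payoff from strike North: q·(-5) + (1−q)·(-1) = -4q - 1
  the attacker's payoff from strike South: q·4 + (1−q)·(-5) = 9q - 5
  -4q - 1 = 9q - 5  ⇒  -13q = -4  ⇒  q = 4/13.

q = 4/13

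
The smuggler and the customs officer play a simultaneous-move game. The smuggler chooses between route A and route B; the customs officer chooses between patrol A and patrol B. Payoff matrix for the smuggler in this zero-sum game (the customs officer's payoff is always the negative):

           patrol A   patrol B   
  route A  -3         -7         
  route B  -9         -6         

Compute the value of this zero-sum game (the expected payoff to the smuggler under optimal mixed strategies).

v = -45/7

The smuggler's indifference between route A and route B determines the customs officer's mixing probability q:
  the smuggler's payoff to route A: q·(-3) + (1−q)·(-7) = 4q - 7
  the smuggler's payoff to route B: q·(-9) + (1−q)·(-6) = -3q - 6
  4q - 7 = -3q - 6  ⇒  7q = 1  ⇒  q = 1/7.
The value is the smuggler's expected payoff against this mix (using route A): (1/7)·(-3) + (6/7)·(-7) = -45/7.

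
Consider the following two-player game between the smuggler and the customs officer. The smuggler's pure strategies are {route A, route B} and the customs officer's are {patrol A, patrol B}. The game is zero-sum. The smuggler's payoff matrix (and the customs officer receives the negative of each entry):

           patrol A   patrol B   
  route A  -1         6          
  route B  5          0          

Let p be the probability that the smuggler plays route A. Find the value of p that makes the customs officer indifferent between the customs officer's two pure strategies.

p = 5/12

For the customs officer to be willing to mix, the customs officer must be indifferent between patrol A and patrol B, which pins down the smuggler's mix.
  the customs officer's payoff from patrol A: p·1 + (1−p)·(-5) = 6p - 5
  the customs officer's payoff from patrol B: p·(-6) + (1−p)·0 = -6p
  6p - 5 = -6p  ⇒  12p = 5  ⇒  p = 5/12.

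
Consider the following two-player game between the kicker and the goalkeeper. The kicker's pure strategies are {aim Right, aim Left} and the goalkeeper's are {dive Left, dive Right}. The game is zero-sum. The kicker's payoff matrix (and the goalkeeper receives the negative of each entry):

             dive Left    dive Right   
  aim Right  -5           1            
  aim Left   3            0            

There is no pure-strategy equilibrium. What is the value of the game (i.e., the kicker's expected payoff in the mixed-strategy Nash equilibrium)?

The goalkeeper's mix must leave the kicker indifferent between aim Right and aim Left.
  the kicker's payoff to aim Right: q·(-5) + (1−q)·1 = -6q + 1
  the kicker's payoff to aim Left: q·3 + (1−q)·0 = 3q
  -6q + 1 = 3q  ⇒  -9q = -1  ⇒  q = 1/9.
The value is the kicker's expected payoff against this mix (using aim Right): (1/9)·(-5) + (8/9)·1 = 1/3.

v = 1/3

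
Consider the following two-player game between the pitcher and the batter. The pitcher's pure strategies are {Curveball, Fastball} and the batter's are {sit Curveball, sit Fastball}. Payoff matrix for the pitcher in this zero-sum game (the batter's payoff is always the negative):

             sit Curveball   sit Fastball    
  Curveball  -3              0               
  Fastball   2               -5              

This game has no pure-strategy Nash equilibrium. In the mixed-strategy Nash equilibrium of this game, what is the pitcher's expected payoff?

The batter's mix must leave the pitcher indifferent between Curveball and Fastball.
  the pitcher's expected payoff from Curveball: q·(-3) + (1−q)·0 = -3q
  the pitcher's expected payoff from Fastball: q·2 + (1−q)·(-5) = 7q - 5
  -3q = 7q - 5  ⇒  -10q = -5  ⇒  q = 1/2.
At equilibrium the pitcher is indifferent across rows, so the pitcher's payoff equals the payoff from Curveball: (1/2)·(-3) + (1/2)·0 = -3/2.

-3/2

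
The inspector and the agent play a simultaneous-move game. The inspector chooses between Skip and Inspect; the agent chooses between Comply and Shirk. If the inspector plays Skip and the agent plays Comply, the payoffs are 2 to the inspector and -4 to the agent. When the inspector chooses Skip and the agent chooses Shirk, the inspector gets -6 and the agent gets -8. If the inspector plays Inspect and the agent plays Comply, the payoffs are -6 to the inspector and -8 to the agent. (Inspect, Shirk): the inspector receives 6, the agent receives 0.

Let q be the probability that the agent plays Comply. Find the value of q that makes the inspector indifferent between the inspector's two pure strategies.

q = 3/5

Set the inspector's expected payoff from Skip equal to that from Inspect:
  the inspector's expected payoff from Skip: q·2 + (1−q)·(-6) = 8q - 6
  the inspector's expected payoff from Inspect: q·(-6) + (1−q)·6 = -12q + 6
  8q - 6 = -12q + 6  ⇒  20q = 12  ⇒  q = 3/5.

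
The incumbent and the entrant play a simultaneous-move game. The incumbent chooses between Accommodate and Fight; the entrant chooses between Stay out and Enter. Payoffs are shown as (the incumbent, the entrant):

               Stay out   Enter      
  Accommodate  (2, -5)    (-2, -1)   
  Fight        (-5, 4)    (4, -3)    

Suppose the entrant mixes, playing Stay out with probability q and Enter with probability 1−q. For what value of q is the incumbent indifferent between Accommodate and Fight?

q = 6/13

The incumbent's indifference between Accommodate and Fight determines the entrant's mixing probability q:
  the incumbent's payoff from Accommodate: q·2 + (1−q)·(-2) = 4q - 2
  the incumbent's payoff from Fight: q·(-5) + (1−q)·4 = -9q + 4
  4q - 2 = -9q + 4  ⇒  13q = 6  ⇒  q = 6/13.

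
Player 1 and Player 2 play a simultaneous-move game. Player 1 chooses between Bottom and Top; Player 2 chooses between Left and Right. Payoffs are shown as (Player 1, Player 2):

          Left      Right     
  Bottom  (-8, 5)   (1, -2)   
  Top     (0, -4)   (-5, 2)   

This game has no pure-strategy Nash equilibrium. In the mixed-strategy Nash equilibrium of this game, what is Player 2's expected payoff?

2/13

Set Player 2's expected payoff from Left equal to that from Right:
  Player 2's expected payoff from Left: p·5 + (1−p)·(-4) = 9p - 4
  Player 2's expected payoff from Right: p·(-2) + (1−p)·2 = -4p + 2
  9p - 4 = -4p + 2  ⇒  13p = 6  ⇒  p = 6/13.
At equilibrium Player 2 is indifferent across columns, so Player 2's payoff equals the payoff from Left: (6/13)·5 + (7/13)·(-4) = 2/13.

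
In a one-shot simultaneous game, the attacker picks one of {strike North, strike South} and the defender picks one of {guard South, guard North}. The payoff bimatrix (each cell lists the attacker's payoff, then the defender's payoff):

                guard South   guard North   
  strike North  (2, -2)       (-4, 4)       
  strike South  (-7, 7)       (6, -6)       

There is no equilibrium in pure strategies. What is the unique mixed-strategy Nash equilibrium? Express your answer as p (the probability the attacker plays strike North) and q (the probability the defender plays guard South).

In a mixed equilibrium the defender is indifferent between guard South and guard North; this condition fixes p.
  the defender's expected payoff from guard South: p·(-2) + (1−p)·7 = -9p + 7
  the defender's expected payoff from guard North: p·4 + (1−p)·(-6) = 10p - 6
  -9p + 7 = 10p - 6  ⇒  -19p = -13  ⇒  p = 13/19.
In a mixed equilibrium the attacker is indifferent between strike North and strike South; this condition fixes q.
  the attacker's expected payoff from strike North: q·2 + (1−q)·(-4) = 6q - 4
  the attacker's expected payoff from strike South: q·(-7) + (1−q)·6 = -13q + 6
  6q - 4 = -13q + 6  ⇒  19q = 10  ⇒  q = 10/19.

p = 13/19, q = 10/19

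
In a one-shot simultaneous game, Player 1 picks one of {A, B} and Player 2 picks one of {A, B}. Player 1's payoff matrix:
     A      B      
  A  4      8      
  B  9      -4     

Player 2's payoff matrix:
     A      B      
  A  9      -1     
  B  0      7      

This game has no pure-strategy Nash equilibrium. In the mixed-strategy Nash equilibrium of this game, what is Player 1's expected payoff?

Player 1's indifference between A and B determines Player 2's mixing probability q:
  Player 1's payoff from A: q·4 + (1−q)·8 = -4q + 8
  Player 1's payoff from B: q·9 + (1−q)·(-4) = 13q - 4
  -4q + 8 = 13q - 4  ⇒  -17q = -12  ⇒  q = 12/17.
At equilibrium Player 1 is indifferent across rows, so Player 1's payoff equals the payoff from A: (12/17)·4 + (5/17)·8 = 88/17.

88/17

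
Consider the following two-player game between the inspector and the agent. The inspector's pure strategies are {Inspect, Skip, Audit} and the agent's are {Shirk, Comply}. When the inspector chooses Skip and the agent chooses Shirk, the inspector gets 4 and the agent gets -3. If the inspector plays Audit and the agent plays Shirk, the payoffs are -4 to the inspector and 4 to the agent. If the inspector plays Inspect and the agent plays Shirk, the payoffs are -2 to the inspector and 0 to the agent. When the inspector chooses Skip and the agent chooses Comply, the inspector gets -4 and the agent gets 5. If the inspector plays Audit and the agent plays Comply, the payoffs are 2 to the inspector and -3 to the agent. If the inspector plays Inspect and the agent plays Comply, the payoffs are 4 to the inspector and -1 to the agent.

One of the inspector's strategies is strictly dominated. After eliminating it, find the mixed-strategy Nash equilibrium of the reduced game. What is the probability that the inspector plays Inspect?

The inspector's strategy Audit is strictly dominated by Inspect: -2 > -4 and 4 > 2. Eliminate Audit.
Set the agent's expected payoff from Shirk equal to that from Comply:
  the agent's payoff to Shirk: p·0 + (1−p)·(-3) = 3p - 3
  the agent's payoff to Comply: p·(-1) + (1−p)·5 = -6p + 5
  3p - 3 = -6p + 5  ⇒  9p = 8  ⇒  p = 8/9.

p = 8/9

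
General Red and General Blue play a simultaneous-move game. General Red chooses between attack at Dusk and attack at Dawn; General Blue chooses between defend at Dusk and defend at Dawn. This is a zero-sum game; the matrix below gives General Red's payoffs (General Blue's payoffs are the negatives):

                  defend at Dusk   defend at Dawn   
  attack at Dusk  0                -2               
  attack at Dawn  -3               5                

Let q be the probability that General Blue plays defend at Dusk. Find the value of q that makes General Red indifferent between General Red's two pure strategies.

q = 7/10

In a mixed equilibrium General Red is indifferent between attack at Dusk and attack at Dawn; this condition fixes q.
  General Red's expected payoff from attack at Dusk: q·0 + (1−q)·(-2) = 2q - 2
  General Red's expected payoff from attack at Dawn: q·(-3) + (1−q)·5 = -8q + 5
  2q - 2 = -8q + 5  ⇒  10q = 7  ⇒  q = 7/10.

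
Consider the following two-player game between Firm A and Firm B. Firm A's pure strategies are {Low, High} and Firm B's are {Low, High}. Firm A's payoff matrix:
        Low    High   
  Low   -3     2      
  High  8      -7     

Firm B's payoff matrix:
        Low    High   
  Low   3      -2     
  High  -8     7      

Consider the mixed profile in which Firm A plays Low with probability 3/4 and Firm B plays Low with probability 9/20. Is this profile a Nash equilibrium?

Check Firm B's indifference given Firm A's mix p = 3/4:
  payoff from Low = 1/4; payoff from High = 1/4 — equal.
Check Firm A's indifference given Firm B's mix q = 9/20:
  payoff from Low = -1/4; payoff from High = -1/4 — equal.
Both players are indifferent, so neither can profitably deviate.

Yes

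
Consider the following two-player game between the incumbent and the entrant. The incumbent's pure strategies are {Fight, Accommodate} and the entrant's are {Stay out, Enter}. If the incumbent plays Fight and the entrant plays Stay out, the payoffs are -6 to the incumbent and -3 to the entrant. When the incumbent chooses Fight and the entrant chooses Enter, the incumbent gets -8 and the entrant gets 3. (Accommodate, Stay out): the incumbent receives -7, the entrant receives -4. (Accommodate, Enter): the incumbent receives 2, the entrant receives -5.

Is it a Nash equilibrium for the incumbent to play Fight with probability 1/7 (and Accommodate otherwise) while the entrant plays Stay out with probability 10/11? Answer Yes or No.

Check the entrant's indifference given the incumbent's mix p = 1/7:
  payoff from Stay out = -27/7; payoff from Enter = -27/7 — equal.
Check the incumbent's indifference given the entrant's mix q = 10/11:
  payoff from Fight = -68/11; payoff from Accommodate = -68/11 — equal.
Both players are indifferent, so neither can profitably deviate.

Yes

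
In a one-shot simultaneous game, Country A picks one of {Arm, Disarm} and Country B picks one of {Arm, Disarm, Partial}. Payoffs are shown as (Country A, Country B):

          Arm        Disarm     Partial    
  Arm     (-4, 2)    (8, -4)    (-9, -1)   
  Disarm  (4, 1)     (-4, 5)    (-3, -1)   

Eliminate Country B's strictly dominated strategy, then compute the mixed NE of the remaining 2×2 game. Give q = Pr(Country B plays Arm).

q = 3/5

Country B's strategy Partial is strictly dominated by Arm: 2 > -1 and 1 > -1. Eliminate Partial.
For Country A to be willing to mix, Country A must be indifferent between Arm and Disarm, which pins down Country B's mix.
  Country A's payoff from Arm: q·(-4) + (1−q)·8 = -12q + 8
  Country A's payoff from Disarm: q·4 + (1−q)·(-4) = 8q - 4
  -12q + 8 = 8q - 4  ⇒  -20q = -12  ⇒  q = 3/5.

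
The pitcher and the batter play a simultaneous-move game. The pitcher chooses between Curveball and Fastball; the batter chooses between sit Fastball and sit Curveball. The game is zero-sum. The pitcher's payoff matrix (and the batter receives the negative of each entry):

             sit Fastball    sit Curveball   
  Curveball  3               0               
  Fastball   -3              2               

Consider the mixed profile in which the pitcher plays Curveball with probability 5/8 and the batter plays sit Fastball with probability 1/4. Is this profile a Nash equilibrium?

Yes

Check the batter's indifference given the pitcher's mix p = 5/8:
  payoff from sit Fastball = -3/4; payoff from sit Curveball = -3/4 — equal.
Check the pitcher's indifference given the batter's mix q = 1/4:
  payoff from Curveball = 3/4; payoff from Fastball = 3/4 — equal.
Both players are indifferent, so neither can profitably deviate.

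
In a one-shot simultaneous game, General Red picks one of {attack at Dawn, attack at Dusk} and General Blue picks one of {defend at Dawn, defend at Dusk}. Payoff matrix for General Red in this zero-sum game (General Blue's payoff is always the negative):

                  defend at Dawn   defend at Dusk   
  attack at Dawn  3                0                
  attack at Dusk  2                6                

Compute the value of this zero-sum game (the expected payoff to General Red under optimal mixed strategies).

Set General Red's expected payoff from attack at Dawn equal to that from attack at Dusk:
  General Red's payoff to attack at Dawn: q·3 + (1−q)·0 = 3q
  General Red's payoff to attack at Dusk: q·2 + (1−q)·6 = -4q + 6
  3q = -4q + 6  ⇒  7q = 6  ⇒  q = 6/7.
The value is General Red's expected payoff against this mix (using attack at Dawn): (6/7)·3 + (1/7)·0 = 18/7.

v = 18/7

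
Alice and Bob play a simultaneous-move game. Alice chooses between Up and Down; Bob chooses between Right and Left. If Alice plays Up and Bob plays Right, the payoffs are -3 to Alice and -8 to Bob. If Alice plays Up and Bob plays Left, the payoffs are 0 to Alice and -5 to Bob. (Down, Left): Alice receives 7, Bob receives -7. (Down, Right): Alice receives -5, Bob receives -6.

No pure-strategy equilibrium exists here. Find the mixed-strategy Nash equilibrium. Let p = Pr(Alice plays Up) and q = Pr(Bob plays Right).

p = 1/4, q = 7/9

For Bob to be willing to mix, Bob must be indifferent between Right and Left, which pins down Alice's mix.
  Bob's payoff to Right: p·(-8) + (1−p)·(-6) = -2p - 6
  Bob's payoff to Left: p·(-5) + (1−p)·(-7) = 2p - 7
  -2p - 6 = 2p - 7  ⇒  -4p = -1  ⇒  p = 1/4.
Bob's mix must leave Alice indifferent between Up and Down.
  Alice's payoff from Up: q·(-3) + (1−q)·0 = -3q
  Alice's payoff from Down: q·(-5) + (1−q)·7 = -12q + 7
  -3q = -12q + 7  ⇒  9q = 7  ⇒  q = 7/9.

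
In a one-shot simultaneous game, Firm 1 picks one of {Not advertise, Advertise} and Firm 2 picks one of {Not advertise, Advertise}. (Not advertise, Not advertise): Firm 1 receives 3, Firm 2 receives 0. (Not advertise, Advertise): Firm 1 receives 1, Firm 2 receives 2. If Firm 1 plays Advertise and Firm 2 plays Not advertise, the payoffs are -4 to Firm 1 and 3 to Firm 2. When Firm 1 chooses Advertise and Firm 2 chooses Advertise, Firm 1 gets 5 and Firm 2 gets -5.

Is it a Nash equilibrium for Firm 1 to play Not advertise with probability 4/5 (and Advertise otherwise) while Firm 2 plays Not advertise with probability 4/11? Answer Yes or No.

Yes

Check Firm 2's indifference given Firm 1's mix p = 4/5:
  payoff from Not advertise = 3/5; payoff from Advertise = 3/5 — equal.
Check Firm 1's indifference given Firm 2's mix q = 4/11:
  payoff from Not advertise = 19/11; payoff from Advertise = 19/11 — equal.
Both players are indifferent, so neither can profitably deviate.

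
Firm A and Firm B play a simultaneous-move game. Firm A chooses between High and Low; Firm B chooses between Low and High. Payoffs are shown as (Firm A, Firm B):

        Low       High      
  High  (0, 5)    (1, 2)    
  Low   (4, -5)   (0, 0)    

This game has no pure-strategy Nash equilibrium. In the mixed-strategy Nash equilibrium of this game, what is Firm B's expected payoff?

Firm A's mix must leave Firm B indifferent between Low and High.
  Firm B's payoff to Low: p·5 + (1−p)·(-5) = 10p - 5
  Firm B's payoff to High: p·2 + (1−p)·0 = 2p
  10p - 5 = 2p  ⇒  8p = 5  ⇒  p = 5/8.
At equilibrium Firm B is indifferent across columns, so Firm B's payoff equals the payoff from Low: (5/8)·5 + (3/8)·(-5) = 5/4.

5/4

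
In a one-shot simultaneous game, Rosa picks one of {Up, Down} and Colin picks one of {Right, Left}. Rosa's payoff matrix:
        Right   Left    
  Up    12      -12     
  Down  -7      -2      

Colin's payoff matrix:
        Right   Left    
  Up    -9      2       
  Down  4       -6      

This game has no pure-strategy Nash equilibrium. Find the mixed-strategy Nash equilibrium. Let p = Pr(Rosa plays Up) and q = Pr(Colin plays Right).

For Colin to be willing to mix, Colin must be indifferent between Right and Left, which pins down Rosa's mix.
  Colin's payoff to Right: p·(-9) + (1−p)·4 = -13p + 4
  Colin's payoff to Left: p·2 + (1−p)·(-6) = 8p - 6
  -13p + 4 = 8p - 6  ⇒  -21p = -10  ⇒  p = 10/21.
Rosa's indifference between Up and Down determines Colin's mixing probability q:
  Rosa's payoff from Up: q·12 + (1−q)·(-12) = 24q - 12
  Rosa's payoff from Down: q·(-7) + (1−q)·(-2) = -5q - 2
  24q - 12 = -5q - 2  ⇒  29q = 10  ⇒  q = 10/29.

p = 10/21, q = 10/29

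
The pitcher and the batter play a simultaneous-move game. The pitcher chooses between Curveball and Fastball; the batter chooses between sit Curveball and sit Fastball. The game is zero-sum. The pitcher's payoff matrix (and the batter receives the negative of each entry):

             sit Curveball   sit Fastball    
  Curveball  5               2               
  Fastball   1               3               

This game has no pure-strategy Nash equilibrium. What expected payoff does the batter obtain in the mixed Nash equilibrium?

-13/5

The batter's indifference between sit Curveball and sit Fastball determines the pitcher's mixing probability p:
  the batter's payoff from sit Curveball: p·(-5) + (1−p)·(-1) = -4p - 1
  the batter's payoff from sit Fastball: p·(-2) + (1−p)·(-3) = p - 3
  -4p - 1 = p - 3  ⇒  -5p = -2  ⇒  p = 2/5.
At equilibrium the batter is indifferent across columns, so the batter's payoff equals the payoff from sit Curveball: (2/5)·(-5) + (3/5)·(-1) = -13/5.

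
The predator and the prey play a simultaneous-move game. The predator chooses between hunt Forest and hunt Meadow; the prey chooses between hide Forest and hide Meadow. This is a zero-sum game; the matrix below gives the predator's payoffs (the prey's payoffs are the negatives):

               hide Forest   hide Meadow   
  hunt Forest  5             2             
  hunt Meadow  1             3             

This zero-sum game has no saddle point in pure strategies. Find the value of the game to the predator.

The prey's mix must leave the predator indifferent between hunt Forest and hunt Meadow.
  the predator's payoff from hunt Forest: q·5 + (1−q)·2 = 3q + 2
  the predator's payoff from hunt Meadow: q·1 + (1−q)·3 = -2q + 3
  3q + 2 = -2q + 3  ⇒  5q = 1  ⇒  q = 1/5.
The value is the predator's expected payoff against this mix (using hunt Forest): (1/5)·5 + (4/5)·2 = 13/5.

v = 13/5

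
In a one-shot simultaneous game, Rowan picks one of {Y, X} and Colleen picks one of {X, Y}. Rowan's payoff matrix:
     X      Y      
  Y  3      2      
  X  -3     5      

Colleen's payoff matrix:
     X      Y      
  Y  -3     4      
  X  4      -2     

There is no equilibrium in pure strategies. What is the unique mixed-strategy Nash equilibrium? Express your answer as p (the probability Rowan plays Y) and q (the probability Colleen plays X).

In a mixed equilibrium Colleen is indifferent between X and Y; this condition fixes p.
  Colleen's payoff from X: p·(-3) + (1−p)·4 = -7p + 4
  Colleen's payoff from Y: p·4 + (1−p)·(-2) = 6p - 2
  -7p + 4 = 6p - 2  ⇒  -13p = -6  ⇒  p = 6/13.
For Rowan to be willing to mix, Rowan must be indifferent between Y and X, which pins down Colleen's mix.
  Rowan's payoff to Y: q·3 + (1−q)·2 = q + 2
  Rowan's payoff to X: q·(-3) + (1−q)·5 = -8q + 5
  q + 2 = -8q + 5  ⇒  9q = 3  ⇒  q = 1/3.

p = 6/13, q = 1/3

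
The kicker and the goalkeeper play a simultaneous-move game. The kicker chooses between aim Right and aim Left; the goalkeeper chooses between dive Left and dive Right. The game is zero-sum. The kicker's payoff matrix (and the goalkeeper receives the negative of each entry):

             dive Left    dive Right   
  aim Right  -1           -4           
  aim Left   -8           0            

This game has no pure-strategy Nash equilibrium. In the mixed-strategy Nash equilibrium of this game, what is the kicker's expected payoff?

Set the kicker's expected payoff from aim Right equal to that from aim Left:
  the kicker's payoff from aim Right: q·(-1) + (1−q)·(-4) = 3q - 4
  the kicker's payoff from aim Left: q·(-8) + (1−q)·0 = -8q
  3q - 4 = -8q  ⇒  11q = 4  ⇒  q = 4/11.
At equilibrium the kicker is indifferent across rows, so the kicker's payoff equals the payoff from aim Right: (4/11)·(-1) + (7/11)·(-4) = -32/11.

-32/11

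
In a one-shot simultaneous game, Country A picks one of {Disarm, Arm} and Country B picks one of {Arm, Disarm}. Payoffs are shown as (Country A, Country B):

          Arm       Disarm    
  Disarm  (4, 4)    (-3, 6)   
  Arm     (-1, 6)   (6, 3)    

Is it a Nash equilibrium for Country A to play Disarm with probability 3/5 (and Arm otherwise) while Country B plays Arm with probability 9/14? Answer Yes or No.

Check Country B's indifference given Country A's mix p = 3/5:
  payoff from Arm = 24/5; payoff from Disarm = 24/5 — equal.
Check Country A's indifference given Country B's mix q = 9/14:
  payoff from Disarm = 3/2; payoff from Arm = 3/2 — equal.
Both players are indifferent, so neither can profitably deviate.

Yes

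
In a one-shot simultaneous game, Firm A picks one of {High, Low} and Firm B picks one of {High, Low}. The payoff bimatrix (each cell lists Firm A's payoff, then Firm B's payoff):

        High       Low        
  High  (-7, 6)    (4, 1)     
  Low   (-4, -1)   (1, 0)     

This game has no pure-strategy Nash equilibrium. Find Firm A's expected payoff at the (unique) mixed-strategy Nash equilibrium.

Firm A's indifference between High and Low determines Firm B's mixing probability q:
  Firm A's payoff from High: q·(-7) + (1−q)·4 = -11q + 4
  Firm A's payoff from Low: q·(-4) + (1−q)·1 = -5q + 1
  -11q + 4 = -5q + 1  ⇒  -6q = -3  ⇒  q = 1/2.
At equilibrium Firm A is indifferent across rows, so Firm A's payoff equals the payoff from High: (1/2)·(-7) + (1/2)·4 = -3/2.

-3/2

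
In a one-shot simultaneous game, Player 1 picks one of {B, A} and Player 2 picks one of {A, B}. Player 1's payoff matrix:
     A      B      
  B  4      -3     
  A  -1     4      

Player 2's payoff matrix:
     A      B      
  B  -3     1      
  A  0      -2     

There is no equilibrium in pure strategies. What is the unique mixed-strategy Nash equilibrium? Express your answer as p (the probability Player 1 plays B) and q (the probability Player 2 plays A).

Player 1's mix must leave Player 2 indifferent between A and B.
  Player 2's expected payoff from A: p·(-3) + (1−p)·0 = -3p
  Player 2's expected payoff from B: p·1 + (1−p)·(-2) = 3p - 2
  -3p = 3p - 2  ⇒  -6p = -2  ⇒  p = 1/3.
Player 1's indifference between B and A determines Player 2's mixing probability q:
  Player 1's expected payoff from B: q·4 + (1−q)·(-3) = 7q - 3
  Player 1's expected payoff from A: q·(-1) + (1−q)·4 = -5q + 4
  7q - 3 = -5q + 4  ⇒  12q = 7  ⇒  q = 7/12.

p = 1/3, q = 7/12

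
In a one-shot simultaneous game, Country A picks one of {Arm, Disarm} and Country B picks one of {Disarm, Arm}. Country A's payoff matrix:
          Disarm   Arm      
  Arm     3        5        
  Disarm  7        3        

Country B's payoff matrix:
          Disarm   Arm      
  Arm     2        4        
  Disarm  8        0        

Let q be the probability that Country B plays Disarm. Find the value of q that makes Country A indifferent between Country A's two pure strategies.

In a mixed equilibrium Country A is indifferent between Arm and Disarm; this condition fixes q.
  Country A's payoff from Arm: q·3 + (1−q)·5 = -2q + 5
  Country A's payoff from Disarm: q·7 + (1−q)·3 = 4q + 3
  -2q + 5 = 4q + 3  ⇒  -6q = -2  ⇒  q = 1/3.

q = 1/3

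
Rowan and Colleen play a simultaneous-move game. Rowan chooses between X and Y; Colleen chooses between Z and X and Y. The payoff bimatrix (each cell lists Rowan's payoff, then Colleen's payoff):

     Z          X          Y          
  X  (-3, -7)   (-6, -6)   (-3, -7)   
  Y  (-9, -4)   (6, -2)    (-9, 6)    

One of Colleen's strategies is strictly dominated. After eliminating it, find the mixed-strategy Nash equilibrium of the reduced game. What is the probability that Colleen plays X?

Colleen's strategy Z is strictly dominated by X: -6 > -7 and -2 > -4. Eliminate Z.
Rowan's indifference between X and Y determines Colleen's mixing probability q:
  Rowan's expected payoff from X: q·(-6) + (1−q)·(-3) = -3q - 3
  Rowan's expected payoff from Y: q·6 + (1−q)·(-9) = 15q - 9
  -3q - 3 = 15q - 9  ⇒  -18q = -6  ⇒  q = 1/3.

q = 1/3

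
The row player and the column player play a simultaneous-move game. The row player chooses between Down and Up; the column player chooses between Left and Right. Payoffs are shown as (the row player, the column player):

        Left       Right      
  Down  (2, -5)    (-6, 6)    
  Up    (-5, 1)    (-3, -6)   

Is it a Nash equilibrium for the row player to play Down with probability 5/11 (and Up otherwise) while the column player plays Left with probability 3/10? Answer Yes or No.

Given the row player's mix p = 5/11, the column player's payoff from Left is -19/11 but from Right is -6/11. The column player strictly prefers Right, so the column player would not mix.
So the proposed profile is not a Nash equilibrium.

No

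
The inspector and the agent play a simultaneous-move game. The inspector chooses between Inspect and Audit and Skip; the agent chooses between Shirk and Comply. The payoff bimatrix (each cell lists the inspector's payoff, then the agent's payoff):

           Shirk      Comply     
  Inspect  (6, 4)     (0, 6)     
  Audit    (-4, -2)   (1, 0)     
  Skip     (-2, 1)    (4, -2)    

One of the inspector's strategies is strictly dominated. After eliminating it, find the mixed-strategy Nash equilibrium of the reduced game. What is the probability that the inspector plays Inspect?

The inspector's strategy Audit is strictly dominated by Skip: -2 > -4 and 4 > 1. Eliminate Audit.
The agent's indifference between Shirk and Comply determines the inspector's mixing probability p:
  the agent's expected payoff from Shirk: p·4 + (1−p)·1 = 3p + 1
  the agent's expected payoff from Comply: p·6 + (1−p)·(-2) = 8p - 2
  3p + 1 = 8p - 2  ⇒  -5p = -3  ⇒  p = 3/5.

p = 3/5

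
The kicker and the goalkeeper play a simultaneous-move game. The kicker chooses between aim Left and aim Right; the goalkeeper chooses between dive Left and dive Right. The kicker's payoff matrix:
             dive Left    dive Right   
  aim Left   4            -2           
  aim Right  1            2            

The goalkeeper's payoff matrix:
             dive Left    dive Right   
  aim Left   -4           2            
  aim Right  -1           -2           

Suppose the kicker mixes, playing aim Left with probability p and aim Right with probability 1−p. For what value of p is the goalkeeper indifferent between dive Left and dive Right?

The goalkeeper's indifference between dive Left and dive Right determines the kicker's mixing probability p:
  the goalkeeper's expected payoff from dive Left: p·(-4) + (1−p)·(-1) = -3p - 1
  the goalkeeper's expected payoff from dive Right: p·2 + (1−p)·(-2) = 4p - 2
  -3p - 1 = 4p - 2  ⇒  -7p = -1  ⇒  p = 1/7.

p = 1/7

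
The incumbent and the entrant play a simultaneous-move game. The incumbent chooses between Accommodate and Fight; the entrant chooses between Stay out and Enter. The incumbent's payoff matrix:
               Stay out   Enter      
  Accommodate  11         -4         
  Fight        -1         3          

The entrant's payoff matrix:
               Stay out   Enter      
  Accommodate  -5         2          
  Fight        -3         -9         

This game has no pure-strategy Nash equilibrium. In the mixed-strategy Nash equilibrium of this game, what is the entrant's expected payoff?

-51/13

In a mixed equilibrium the entrant is indifferent between Stay out and Enter; this condition fixes p.
  the entrant's expected payoff from Stay out: p·(-5) + (1−p)·(-3) = -2p - 3
  the entrant's expected payoff from Enter: p·2 + (1−p)·(-9) = 11p - 9
  -2p - 3 = 11p - 9  ⇒  -13p = -6  ⇒  p = 6/13.
At equilibrium the entrant is indifferent across columns, so the entrant's payoff equals the payoff from Stay out: (6/13)·(-5) + (7/13)·(-3) = -51/13.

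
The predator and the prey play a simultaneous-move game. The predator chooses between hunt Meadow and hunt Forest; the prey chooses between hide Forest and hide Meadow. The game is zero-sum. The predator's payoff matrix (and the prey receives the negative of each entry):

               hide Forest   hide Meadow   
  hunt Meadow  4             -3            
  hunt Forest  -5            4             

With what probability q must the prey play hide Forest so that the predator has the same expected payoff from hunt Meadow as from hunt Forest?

q = 7/16

Set the predator's expected payoff from hunt Meadow equal to that from hunt Forest:
  the predator's expected payoff from hunt Meadow: q·4 + (1−q)·(-3) = 7q - 3
  the predator's expected payoff from hunt Forest: q·(-5) + (1−q)·4 = -9q + 4
  7q - 3 = -9q + 4  ⇒  16q = 7  ⇒  q = 7/16.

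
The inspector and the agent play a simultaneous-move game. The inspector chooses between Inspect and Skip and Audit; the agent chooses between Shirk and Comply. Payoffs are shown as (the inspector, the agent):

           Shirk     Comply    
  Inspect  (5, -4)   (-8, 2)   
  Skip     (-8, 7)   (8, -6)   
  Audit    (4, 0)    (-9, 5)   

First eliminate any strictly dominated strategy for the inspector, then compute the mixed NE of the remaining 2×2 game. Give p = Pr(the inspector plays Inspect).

p = 13/19

The inspector's strategy Audit is strictly dominated by Inspect: 5 > 4 and -8 > -9. Eliminate Audit.
In a mixed equilibrium the agent is indifferent between Shirk and Comply; this condition fixes p.
  the agent's expected payoff from Shirk: p·(-4) + (1−p)·7 = -11p + 7
  the agent's expected payoff from Comply: p·2 + (1−p)·(-6) = 8p - 6
  -11p + 7 = 8p - 6  ⇒  -19p = -13  ⇒  p = 13/19.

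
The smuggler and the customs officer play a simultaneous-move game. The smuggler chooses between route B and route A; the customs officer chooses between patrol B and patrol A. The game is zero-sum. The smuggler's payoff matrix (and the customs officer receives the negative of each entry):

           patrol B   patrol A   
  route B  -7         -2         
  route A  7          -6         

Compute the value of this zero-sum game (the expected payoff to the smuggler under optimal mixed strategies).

For the smuggler to be willing to mix, the smuggler must be indifferent between route B and route A, which pins down the customs officer's mix.
  the smuggler's expected payoff from route B: q·(-7) + (1−q)·(-2) = -5q - 2
  the smuggler's expected payoff from route A: q·7 + (1−q)·(-6) = 13q - 6
  -5q - 2 = 13q - 6  ⇒  -18q = -4  ⇒  q = 2/9.
The value is the smuggler's expected payoff against this mix (using route B): (2/9)·(-7) + (7/9)·(-2) = -28/9.

v = -28/9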